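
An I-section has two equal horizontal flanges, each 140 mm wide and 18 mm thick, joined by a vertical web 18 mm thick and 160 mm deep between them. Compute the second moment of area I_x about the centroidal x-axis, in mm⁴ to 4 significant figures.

I_x ≈ 4.620 × 10⁷ mm⁴

Split into non-overlapping primitives; take the origin at the lower-left of the bounding box.
Bottom flange: 140 × 18, A = 2 520 mm², y = 9 mm, Ī = 68 040 mm⁴.
Web: 18 × 160, A = 2 880 mm², y = 98 mm, Ī = 6 144 000 mm⁴.
Top flange: 140 × 18, A = 2 520 mm², y = 187 mm, Ī = 68 040 mm⁴.
By symmetry the centroid is at mid-height, ȳ = 98 mm.
Transfer each piece to the centroidal x-axis using Ī + A·d² with d = y − 98:
  bottom flange: d = -89 mm → contributes +20 028 960 mm⁴
  web: d = 0 mm → contributes +6 144 000 mm⁴
  top flange: d = 89 mm → contributes +20 028 960 mm⁴
Total I = 46 201 920 mm⁴.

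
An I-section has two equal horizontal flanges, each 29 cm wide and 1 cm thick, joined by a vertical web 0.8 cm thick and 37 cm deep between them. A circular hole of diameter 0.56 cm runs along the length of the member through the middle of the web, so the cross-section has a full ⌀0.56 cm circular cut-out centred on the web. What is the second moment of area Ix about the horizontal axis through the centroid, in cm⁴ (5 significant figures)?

Treat the section as a set of non-overlapping primitives; coordinates are from the bounding-box lower-left.
Bottom flange: 29 × 1, A = 29 cm², y = 0.5 cm, Ī = 2.416667 cm⁴.
Web: 0.8 × 37, A = 29.6 cm², y = 19.5 cm, Ī = 3376.867 cm⁴.
Top flange: 29 × 1, A = 29 cm², y = 38.5 cm, Ī = 2.416667 cm⁴.
Hole (subtracted): ⌀0.56, A = 0.2463009 cm², y = 19.5 cm, Ī = 0.004827497 cm⁴.
By symmetry the centroid is at mid-height, ȳ = 19.5 cm.
Transfer each piece to the horizontal axis through the centroid using Ī + A·d² with d = y − 19.5:
  bottom flange: d = -19 cm → contributes +10471.42 cm⁴
  web: d = 0 cm → contributes +3376.867 cm⁴
  top flange: d = 19 cm → contributes +10471.42 cm⁴
  hole: d = 0 cm → contributes −0.004827497 cm⁴
Total I = 24319.7 cm⁴.

Ix ≈ 2.4320 × 10⁴ cm⁴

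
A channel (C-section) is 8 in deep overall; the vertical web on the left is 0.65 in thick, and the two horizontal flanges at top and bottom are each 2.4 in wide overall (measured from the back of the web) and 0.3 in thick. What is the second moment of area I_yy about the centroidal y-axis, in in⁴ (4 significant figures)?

Split into non-overlapping primitives; take the origin at the lower-left of the bounding box.
Web: 0.65 × 8, A = 5.2 in², x = 0.325 in, Ī = 0.183083 in⁴.
Top flange (beyond web): 1.75 × 0.3, A = 0.525 in², x = 1.525 in, Ī = 0.133984 in⁴.
Bottom flange (beyond web): 1.75 × 0.3, A = 0.525 in², x = 1.525 in, Ī = 0.133984 in⁴.
Centroid: x̄ = ΣA·x / ΣA = 0.5266 in.
Transfer each piece to the centroidal y-axis using Ī + A·d² with d = x − 0.5266:
  web: d = -0.2016 in → contributes +0.394425 in⁴
  top flange (beyond web): d = 0.9984 in → contributes +0.657306 in⁴
  bottom flange (beyond web): d = 0.9984 in → contributes +0.657306 in⁴
Total I = 1.70904 in⁴.

I_yy ≈ 1.709 in⁴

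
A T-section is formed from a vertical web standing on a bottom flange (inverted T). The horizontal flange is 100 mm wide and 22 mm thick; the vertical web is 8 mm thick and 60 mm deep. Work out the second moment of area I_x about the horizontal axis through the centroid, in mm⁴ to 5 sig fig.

Decompose the section into non-overlapping parts with the origin at the bottom-left of its bounding rectangle.
Flange: 100 × 22, A = 2 200 mm², y = 11 mm, Ī = 88733.33 mm⁴.
Web: 8 × 60, A = 480 mm², y = 52 mm, Ī = 144 000 mm⁴.
Centroid: ȳ = ΣA·y / ΣA = 18.34328 mm.
Transfer each piece to the horizontal axis through the centroid using Ī + A·d² with d = y − 18.34328:
  flange: d = -7.343284 mm → contributes +207365.7 mm⁴
  web: d = 33.65672 mm → contributes +687731.8 mm⁴
Total I = 895097.5 mm⁴.

I_x ≈ 8.9510 × 10⁵ mm⁴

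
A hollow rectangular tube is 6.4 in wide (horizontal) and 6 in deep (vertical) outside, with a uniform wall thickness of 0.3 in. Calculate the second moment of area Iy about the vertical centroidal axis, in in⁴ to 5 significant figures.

Split into non-overlapping primitives; take the origin at the lower-left of the bounding box.
Outer rectangle: 6.4 × 6, A = 38.4 in², x = 3.2 in, Ī = 131.072 in⁴.
Inner void (subtracted): 5.8 × 5.4, A = 31.32 in², x = 3.2 in, Ī = 87.8004 in⁴.
By symmetry the centroid is at mid-width, x̄ = 3.2 in.
All pieces are centred on the vertical centroidal axis, so I = ΣĪ (holes subtracted) = 43.2716 in⁴.

Iy ≈ 43.272 in⁴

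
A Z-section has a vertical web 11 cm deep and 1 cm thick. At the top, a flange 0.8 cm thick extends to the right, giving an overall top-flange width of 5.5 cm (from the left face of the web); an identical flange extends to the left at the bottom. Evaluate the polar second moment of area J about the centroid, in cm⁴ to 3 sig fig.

Split into non-overlapping primitives; take the origin at the lower-left of the bounding box.
Web: 1 × 11, A = 11 cm², y = 5.5 cm, Ī = 110.92 cm⁴.
Top flange (beyond web): 4.5 × 0.8, A = 3.6 cm², y = 10.6 cm, Ī = 0.192 cm⁴.
Bottom flange (beyond web): 4.5 × 0.8, A = 3.6 cm², y = 0.4 cm, Ī = 0.192 cm⁴.
Centroid: ȳ = ΣA·y / ΣA = 5.5 cm.
Transfer each piece to the centroidal x-axis using Ī + A·d² with d = y − 5.5:
  web: d = 0 cm → contributes +110.92 cm⁴
  top flange (beyond web): d = 5.1 cm → contributes +93.828 cm⁴
  bottom flange (beyond web): d = -5.1 cm → contributes +93.828 cm⁴
Total I = 298.57 cm⁴.
For the y-axis: x̄ = 5 cm.
Repeating about the centroidal y-axis gives I_y = 67.517 cm⁴.
Polar second moment: J = I_x + I_y = 366.09 cm⁴.

J ≈ 366 cm⁴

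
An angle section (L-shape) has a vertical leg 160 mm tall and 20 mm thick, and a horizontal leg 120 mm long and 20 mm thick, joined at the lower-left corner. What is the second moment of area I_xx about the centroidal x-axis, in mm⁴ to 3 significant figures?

Split into non-overlapping primitives; take the origin at the lower-left of the bounding box.
Vertical leg: 20 × 160, A = 3 200 mm², y = 80 mm, Ī = 6 826 667 mm⁴.
Horizontal leg (remainder): 100 × 20, A = 2 000 mm², y = 10 mm, Ī = 66 667 mm⁴.
Centroid: ȳ = ΣA·y / ΣA = 53.077 mm.
Transfer each piece to the centroidal x-axis using Ī + A·d² with d = y − 53.077:
  vertical leg: d = 26.923 mm → contributes +9 146 193 mm⁴
  horizontal leg (remainder): d = -43.077 mm → contributes +3 777 909 mm⁴
Total I = 12 924 103 mm⁴.

I_xx ≈ 1.29 × 10⁷ mm⁴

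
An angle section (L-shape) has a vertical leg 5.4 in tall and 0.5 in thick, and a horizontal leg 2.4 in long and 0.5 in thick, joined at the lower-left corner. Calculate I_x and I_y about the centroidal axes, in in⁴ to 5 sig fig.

I_x ≈ 10.799 in⁴, I_y ≈ 1.3540 in⁴

Split into non-overlapping primitives; take the origin at the lower-left of the bounding box.
Vertical leg: 0.5 × 5.4, A = 2.7 in², y = 2.7 in, Ī = 6.561 in⁴.
Horizontal leg (remainder): 1.9 × 0.5, A = 0.95 in², y = 0.25 in, Ī = 0.01979167 in⁴.
Centroid: ȳ = ΣA·y / ΣA = 2.062329 in.
Transfer each piece to the centroidal x-axis using Ī + A·d² with d = y − 2.062329:
  vertical leg: d = 0.6376712 in → contributes +7.658886 in⁴
  horizontal leg (remainder): d = -1.812329 in → contributes +3.1401 in⁴
Total I = 10.79899 in⁴.
For the y-axis: x̄ = 0.5623288 in.
Repeating about the centroidal y-axis gives I_y = 1.353987 in⁴.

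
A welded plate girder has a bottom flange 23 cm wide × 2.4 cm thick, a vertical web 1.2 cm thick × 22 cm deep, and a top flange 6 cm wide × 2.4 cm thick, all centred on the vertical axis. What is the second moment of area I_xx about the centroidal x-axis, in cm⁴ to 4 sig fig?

Treat the section as a set of non-overlapping primitives; coordinates are from the bounding-box lower-left.
Bottom plate: 23 × 2.4, A = 55.2 cm², y = 1.2 cm, Ī = 26.496 cm⁴.
Web plate: 1.2 × 22, A = 26.4 cm², y = 13.4 cm, Ī = 1064.8 cm⁴.
Top plate: 6 × 2.4, A = 14.4 cm², y = 25.6 cm, Ī = 6.912 cm⁴.
Centroid: ȳ = ΣA·y / ΣA = 8.215 cm.
Transfer each piece to the centroidal x-axis using Ī + A·d² with d = y − 8.215:
  bottom plate: d = -7.015 cm → contributes +2742.9 cm⁴
  web plate: d = 5.185 cm → contributes +1774.54 cm⁴
  top plate: d = 17.385 cm → contributes +4359.14 cm⁴
Total I = 8876.59 cm⁴.

I_xx ≈ 8877 cm⁴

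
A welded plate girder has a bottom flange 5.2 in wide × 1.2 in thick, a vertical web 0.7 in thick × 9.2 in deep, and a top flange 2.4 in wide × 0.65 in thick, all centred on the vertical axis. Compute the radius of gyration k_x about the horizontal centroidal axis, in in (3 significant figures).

k_x ≈ 3.84 in

Break the section into simple shapes (no overlaps), measuring from the bottom-left corner of the bounding box.
Bottom plate: 5.2 × 1.2, A = 6.24 in², y = 0.6 in, Ī = 0.7488 in⁴.
Web plate: 0.7 × 9.2, A = 6.44 in², y = 5.8 in, Ī = 45.423 in⁴.
Top plate: 2.4 × 0.65, A = 1.56 in², y = 10.725 in, Ī = 0.054925 in⁴.
Centroid: ȳ = ΣA·y / ΣA = 4.0609 in.
Transfer each piece to the horizontal centroidal axis using Ī + A·d² with d = y − 4.0609:
  bottom plate: d = -3.4609 in → contributes +75.49 in⁴
  web plate: d = 1.7391 in → contributes +64.901 in⁴
  top plate: d = 6.6641 in → contributes +69.335 in⁴
Total I = 209.73 in⁴.
Radius of gyration: k = √(I/A) = √(209.73 / 14.24) = 3.8377 in.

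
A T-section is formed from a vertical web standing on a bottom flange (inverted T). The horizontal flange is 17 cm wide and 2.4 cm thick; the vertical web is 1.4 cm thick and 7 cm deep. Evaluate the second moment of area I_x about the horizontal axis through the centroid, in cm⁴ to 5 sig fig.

Treat the section as a set of non-overlapping primitives; coordinates are from the bounding-box lower-left.
Flange: 17 × 2.4, A = 40.8 cm², y = 1.2 cm, Ī = 19.584 cm⁴.
Web: 1.4 × 7, A = 9.8 cm², y = 5.9 cm, Ī = 40.01667 cm⁴.
Centroid: ȳ = ΣA·y / ΣA = 2.110277 cm.
Transfer each piece to the horizontal axis through the centroid using Ī + A·d² with d = y − 2.110277:
  flange: d = -0.9102767 cm → contributes +53.39103 cm⁴
  web: d = 3.789723 cm → contributes +180.7643 cm⁴
Total I = 234.1553 cm⁴.

I_x ≈ 234.16 cm⁴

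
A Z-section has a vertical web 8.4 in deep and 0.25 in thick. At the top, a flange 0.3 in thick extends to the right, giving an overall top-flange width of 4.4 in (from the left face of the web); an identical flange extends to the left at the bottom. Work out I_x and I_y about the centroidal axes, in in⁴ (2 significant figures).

I_x ≈ 53 in⁴, I_y ≈ 16 in⁴

Treat the section as a set of non-overlapping primitives; coordinates are from the bounding-box lower-left.
Web: 0.25 × 8.4, A = 2.1 in², y = 4.2 in, Ī = 12.35 in⁴.
Top flange (beyond web): 4.15 × 0.3, A = 1.245 in², y = 8.25 in, Ī = 0.009338 in⁴.
Bottom flange (beyond web): 4.15 × 0.3, A = 1.245 in², y = 0.15 in, Ī = 0.009338 in⁴.
Centroid: ȳ = ΣA·y / ΣA = 4.2 in.
Transfer each piece to the centroidal x-axis using Ī + A·d² with d = y − 4.2:
  web: d = 0 in → contributes +12.35 in⁴
  top flange (beyond web): d = 4.05 in → contributes +20.43 in⁴
  bottom flange (beyond web): d = -4.05 in → contributes +20.43 in⁴
Total I = 53.21 in⁴.
For the y-axis: x̄ = 4.275 in.
Repeating about the centroidal y-axis gives I_y = 15.64 in⁴.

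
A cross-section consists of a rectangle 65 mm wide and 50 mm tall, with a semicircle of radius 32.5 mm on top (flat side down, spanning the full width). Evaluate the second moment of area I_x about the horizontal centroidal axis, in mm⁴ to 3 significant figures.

I_x ≈ 2.45 × 10⁶ mm⁴

Decompose the section into non-overlapping parts with the origin at the bottom-left of its bounding rectangle.
Rectangular body: 65 × 50, A = 3 250 mm², y = 25 mm, Ī = 677 083 mm⁴.
Semicircular cap: semicircle r = 32.5, A = 1659.2 mm², y = 63.793 mm, Ī = 122 452 mm⁴.
Centroid: ȳ = ΣA·y / ΣA = 38.111 mm.
Transfer each piece to the horizontal centroidal axis using Ī + A·d² with d = y − 38.111:
  rectangular body: d = -13.111 mm → contributes +1 235 759 mm⁴
  semicircular cap: d = 25.682 mm → contributes +1 216 802 mm⁴
Total I = 2 452 561 mm⁴.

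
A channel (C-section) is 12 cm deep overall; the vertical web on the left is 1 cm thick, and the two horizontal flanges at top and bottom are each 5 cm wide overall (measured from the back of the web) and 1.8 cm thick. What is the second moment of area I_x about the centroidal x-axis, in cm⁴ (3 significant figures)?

Split into non-overlapping primitives; take the origin at the lower-left of the bounding box.
Web: 1 × 12, A = 12 cm², y = 6 cm, Ī = 144 cm⁴.
Top flange (beyond web): 4 × 1.8, A = 7.2 cm², y = 11.1 cm, Ī = 1.944 cm⁴.
Bottom flange (beyond web): 4 × 1.8, A = 7.2 cm², y = 0.9 cm, Ī = 1.944 cm⁴.
By symmetry the centroid is at mid-height, ȳ = 6 cm.
Transfer each piece to the centroidal x-axis using Ī + A·d² with d = y − 6:
  web: d = 0 cm → contributes +144 cm⁴
  top flange (beyond web): d = 5.1 cm → contributes +189.22 cm⁴
  bottom flange (beyond web): d = -5.1 cm → contributes +189.22 cm⁴
Total I = 522.43 cm⁴.

I_x ≈ 522 cm⁴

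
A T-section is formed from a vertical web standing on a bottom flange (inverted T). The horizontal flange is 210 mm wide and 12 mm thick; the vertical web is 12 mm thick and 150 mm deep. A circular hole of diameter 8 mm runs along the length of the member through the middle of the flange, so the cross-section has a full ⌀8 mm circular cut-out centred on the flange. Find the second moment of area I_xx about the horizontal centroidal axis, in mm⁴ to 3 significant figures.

Split into non-overlapping primitives; take the origin at the lower-left of the bounding box.
Flange: 210 × 12, A = 2 520 mm², y = 6 mm, Ī = 30 240 mm⁴.
Web: 12 × 150, A = 1 800 mm², y = 87 mm, Ī = 3 375 000 mm⁴.
Hole (subtracted): ⌀8, A = 50.265 mm², y = 6 mm, Ī = 201.06 mm⁴.
Centroid: ȳ = ΣA·y / ΣA = 40.147 mm.
Transfer each piece to the horizontal centroidal axis using Ī + A·d² with d = y − 40.147:
  flange: d = -34.147 mm → contributes +2 968 660 mm⁴
  web: d = 46.853 mm → contributes +7 326 312 mm⁴
  hole: d = -34.147 mm → contributes −58 813 mm⁴
Total I = 10 236 159 mm⁴.

I_xx ≈ 1.02 × 10⁷ mm⁴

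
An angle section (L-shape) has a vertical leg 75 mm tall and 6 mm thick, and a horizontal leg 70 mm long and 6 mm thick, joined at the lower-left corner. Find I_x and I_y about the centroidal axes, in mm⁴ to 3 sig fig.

I_x ≈ 4.59 × 10⁵ mm⁴, I_y ≈ 3.86 × 10⁵ mm⁴

Decompose the section into non-overlapping parts with the origin at the bottom-left of its bounding rectangle.
Vertical leg: 6 × 75, A = 450 mm², y = 37.5 mm, Ī = 210 938 mm⁴.
Horizontal leg (remainder): 64 × 6, A = 384 mm², y = 3 mm, Ī = 1 152 mm⁴.
Centroid: ȳ = ΣA·y / ΣA = 21.615 mm.
Transfer each piece to the centroidal x-axis using Ī + A·d² with d = y − 21.615:
  vertical leg: d = 15.885 mm → contributes +324 486 mm⁴
  horizontal leg (remainder): d = -18.615 mm → contributes +134 217 mm⁴
Total I = 458 702 mm⁴.
For the y-axis: x̄ = 19.115 mm.
Repeating about the centroidal y-axis gives I_y = 386 235 mm⁴.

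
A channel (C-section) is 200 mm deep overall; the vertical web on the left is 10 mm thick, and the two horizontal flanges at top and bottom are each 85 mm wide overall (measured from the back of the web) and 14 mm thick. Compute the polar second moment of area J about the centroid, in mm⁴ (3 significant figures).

Break the section into simple shapes (no overlaps), measuring from the bottom-left corner of the bounding box.
Web: 10 × 200, A = 2 000 mm², y = 100 mm, Ī = 6 666 667 mm⁴.
Top flange (beyond web): 75 × 14, A = 1 050 mm², y = 193 mm, Ī = 17 150 mm⁴.
Bottom flange (beyond web): 75 × 14, A = 1 050 mm², y = 7 mm, Ī = 17 150 mm⁴.
By symmetry the centroid is at mid-height, ȳ = 100 mm.
Transfer each piece to the centroidal x-axis using Ī + A·d² with d = y − 100:
  web: d = 0 mm → contributes +6 666 667 mm⁴
  top flange (beyond web): d = 93 mm → contributes +9 098 600 mm⁴
  bottom flange (beyond web): d = -93 mm → contributes +9 098 600 mm⁴
Total I = 24 863 867 mm⁴.
For the y-axis: x̄ = 26.768 mm.
Repeating about the centroidal y-axis gives I_y = 2 851 347 mm⁴.
Polar second moment: J = I_x + I_y = 27 715 213 mm⁴.

J ≈ 2.77 × 10⁷ mm⁴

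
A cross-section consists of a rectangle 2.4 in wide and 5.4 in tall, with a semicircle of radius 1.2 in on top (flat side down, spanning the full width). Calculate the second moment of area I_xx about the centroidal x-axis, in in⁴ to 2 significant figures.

I_xx ≈ 52 in⁴

Split into non-overlapping primitives; take the origin at the lower-left of the bounding box.
Rectangular body: 2.4 × 5.4, A = 12.96 in², y = 2.7 in, Ī = 31.49 in⁴.
Semicircular cap: semicircle r = 1.2, A = 2.262 in², y = 5.909 in, Ī = 0.2276 in⁴.
Centroid: ȳ = ΣA·y / ΣA = 3.177 in.
Transfer each piece to the centroidal x-axis using Ī + A·d² with d = y − 3.177:
  rectangular body: d = -0.4769 in → contributes +34.44 in⁴
  semicircular cap: d = 2.732 in → contributes +17.12 in⁴
Total I = 51.56 in⁴.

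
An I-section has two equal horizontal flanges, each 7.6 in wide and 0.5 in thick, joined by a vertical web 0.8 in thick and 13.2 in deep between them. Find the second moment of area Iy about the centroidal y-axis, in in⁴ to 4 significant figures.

Iy ≈ 37.14 in⁴

Split into non-overlapping primitives; take the origin at the lower-left of the bounding box.
Bottom flange: 7.6 × 0.5, A = 3.8 in², x = 3.8 in, Ī = 18.2907 in⁴.
Web: 0.8 × 13.2, A = 10.56 in², x = 3.8 in, Ī = 0.5632 in⁴.
Top flange: 7.6 × 0.5, A = 3.8 in², x = 3.8 in, Ī = 18.2907 in⁴.
By symmetry the centroid is at mid-width, x̄ = 3.8 in.
All pieces are centred on the centroidal y-axis, so I = ΣĪ = 37.1445 in⁴.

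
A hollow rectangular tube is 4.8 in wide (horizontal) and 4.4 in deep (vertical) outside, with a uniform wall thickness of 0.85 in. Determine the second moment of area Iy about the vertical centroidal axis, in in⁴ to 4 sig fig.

Decompose the section into non-overlapping parts with the origin at the bottom-left of its bounding rectangle.
Outer rectangle: 4.8 × 4.4, A = 21.12 in², x = 2.4 in, Ī = 40.5504 in⁴.
Inner void (subtracted): 3.1 × 2.7, A = 8.37 in², x = 2.4 in, Ī = 6.70298 in⁴.
By symmetry the centroid is at mid-width, x̄ = 2.4 in.
All pieces are centred on the vertical centroidal axis, so I = ΣĪ (holes subtracted) = 33.8474 in⁴.

Iy ≈ 33.85 in⁴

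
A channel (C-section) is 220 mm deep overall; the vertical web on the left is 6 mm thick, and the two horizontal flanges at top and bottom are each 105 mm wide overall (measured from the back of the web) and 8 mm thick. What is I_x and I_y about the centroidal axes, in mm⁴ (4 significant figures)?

I_x ≈ 2.313 × 10⁷ mm⁴, I_y ≈ 3.282 × 10⁶ mm⁴

Treat the section as a set of non-overlapping primitives; coordinates are from the bounding-box lower-left.
Web: 6 × 220, A = 1 320 mm², y = 110 mm, Ī = 5 324 000 mm⁴.
Top flange (beyond web): 99 × 8, A = 792 mm², y = 216 mm, Ī = 4 224 mm⁴.
Bottom flange (beyond web): 99 × 8, A = 792 mm², y = 4 mm, Ī = 4 224 mm⁴.
By symmetry the centroid is at mid-height, ȳ = 110 mm.
Transfer each piece to the centroidal x-axis using Ī + A·d² with d = y − 110:
  web: d = 0 mm → contributes +5 324 000 mm⁴
  top flange (beyond web): d = 106 mm → contributes +8 903 136 mm⁴
  bottom flange (beyond web): d = -106 mm → contributes +8 903 136 mm⁴
Total I = 23 130 272 mm⁴.
For the y-axis: x̄ = 31.6364 mm.
Repeating about the centroidal y-axis gives I_y = 3 282 192 mm⁴.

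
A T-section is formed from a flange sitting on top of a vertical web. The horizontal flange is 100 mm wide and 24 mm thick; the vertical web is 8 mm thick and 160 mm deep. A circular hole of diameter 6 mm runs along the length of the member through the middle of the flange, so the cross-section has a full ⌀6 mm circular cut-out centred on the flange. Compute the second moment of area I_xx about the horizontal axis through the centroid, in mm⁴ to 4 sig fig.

Break the section into simple shapes (no overlaps), measuring from the bottom-left corner of the bounding box.
Flange: 100 × 24, A = 2 400 mm², y = 172 mm, Ī = 115 200 mm⁴.
Web: 8 × 160, A = 1 280 mm², y = 80 mm, Ī = 2 730 667 mm⁴.
Hole (subtracted): ⌀6, A = 28.2743 mm², y = 172 mm, Ī = 63.6173 mm⁴.
Centroid: ȳ = ΣA·y / ΣA = 139.752 mm.
Transfer each piece to the horizontal axis through the centroid using Ī + A·d² with d = y − 139.752:
  flange: d = 32.2478 mm → contributes +2 611 004 mm⁴
  web: d = -59.7522 mm → contributes +7 300 688 mm⁴
  hole: d = 32.2478 mm → contributes −29466.6 mm⁴
Total I = 9 882 226 mm⁴.

I_xx ≈ 9.882 × 10⁶ mm⁴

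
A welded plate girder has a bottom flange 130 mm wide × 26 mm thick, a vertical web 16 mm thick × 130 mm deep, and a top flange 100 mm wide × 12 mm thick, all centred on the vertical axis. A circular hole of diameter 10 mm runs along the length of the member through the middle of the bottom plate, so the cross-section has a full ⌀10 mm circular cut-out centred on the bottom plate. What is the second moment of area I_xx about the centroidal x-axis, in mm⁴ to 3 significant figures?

I_xx ≈ 2.48 × 10⁷ mm⁴

Break the section into simple shapes (no overlaps), measuring from the bottom-left corner of the bounding box.
Bottom plate: 130 × 26, A = 3 380 mm², y = 13 mm, Ī = 190 407 mm⁴.
Web plate: 16 × 130, A = 2 080 mm², y = 91 mm, Ī = 2 929 333 mm⁴.
Top plate: 100 × 12, A = 1 200 mm², y = 162 mm, Ī = 14 400 mm⁴.
Hole (subtracted): ⌀10, A = 78.54 mm², y = 13 mm, Ī = 490.87 mm⁴.
Centroid: ȳ = ΣA·y / ΣA = 64.818 mm.
Transfer each piece to the centroidal x-axis using Ī + A·d² with d = y − 64.818:
  bottom plate: d = -51.818 mm → contributes +9 266 163 mm⁴
  web plate: d = 26.182 mm → contributes +4 355 136 mm⁴
  top plate: d = 97.182 mm → contributes +11 347 542 mm⁴
  hole: d = -51.818 mm → contributes −211 381 mm⁴
Total I = 24 757 460 mm⁴.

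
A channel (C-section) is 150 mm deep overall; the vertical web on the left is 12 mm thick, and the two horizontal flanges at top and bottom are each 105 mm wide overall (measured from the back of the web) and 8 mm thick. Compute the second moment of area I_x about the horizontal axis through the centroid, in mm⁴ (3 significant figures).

Split into non-overlapping primitives; take the origin at the lower-left of the bounding box.
Web: 12 × 150, A = 1 800 mm², y = 75 mm, Ī = 3 375 000 mm⁴.
Top flange (beyond web): 93 × 8, A = 744 mm², y = 146 mm, Ī = 3 968 mm⁴.
Bottom flange (beyond web): 93 × 8, A = 744 mm², y = 4 mm, Ī = 3 968 mm⁴.
By symmetry the centroid is at mid-height, ȳ = 75 mm.
Transfer each piece to the horizontal axis through the centroid using Ī + A·d² with d = y − 75:
  web: d = 0 mm → contributes +3 375 000 mm⁴
  top flange (beyond web): d = 71 mm → contributes +3 754 472 mm⁴
  bottom flange (beyond web): d = -71 mm → contributes +3 754 472 mm⁴
Total I = 10 883 944 mm⁴.

I_x ≈ 1.09 × 10⁷ mm⁴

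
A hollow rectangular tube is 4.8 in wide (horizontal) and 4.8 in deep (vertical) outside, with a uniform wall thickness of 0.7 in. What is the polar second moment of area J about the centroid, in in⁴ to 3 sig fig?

Break the section into simple shapes (no overlaps), measuring from the bottom-left corner of the bounding box.
Outer rectangle: 4.8 × 4.8, A = 23.04 in², y = 2.4 in, Ī = 44.237 in⁴.
Inner void (subtracted): 3.4 × 3.4, A = 11.56 in², y = 2.4 in, Ī = 11.136 in⁴.
By symmetry the centroid is at mid-height, ȳ = 2.4 in.
All pieces are centred on the centroidal x-axis, so I = ΣĪ (holes subtracted) = 33.101 in⁴.
Repeating about the centroidal y-axis gives I_y = 33.101 in⁴.
Polar second moment: J = I_x + I_y = 66.201 in⁴.

J ≈ 66.2 in⁴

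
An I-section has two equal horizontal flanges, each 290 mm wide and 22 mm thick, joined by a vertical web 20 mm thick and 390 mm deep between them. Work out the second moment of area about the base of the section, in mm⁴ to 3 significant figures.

I_base ≈ 1.61 × 10⁹ mm⁴

Treat the section as a set of non-overlapping primitives; coordinates are from the bounding-box lower-left.
Bottom flange: 290 × 22, A = 6 380 mm², y = 11 mm, Ī = 257 327 mm⁴.
Web: 20 × 390, A = 7 800 mm², y = 217 mm, Ī = 98 865 000 mm⁴.
Top flange: 290 × 22, A = 6 380 mm², y = 423 mm, Ī = 257 327 mm⁴.
Transfer each piece to a horizontal axis along the bottom face using Ī + A·d² with d = y − 0:
  bottom flange: d = 11 mm → contributes +1 029 307 mm⁴
  web: d = 217 mm → contributes +466 159 200 mm⁴
  top flange: d = 423 mm → contributes +1 141 824 347 mm⁴
Total I = 1 609 012 853 mm⁴.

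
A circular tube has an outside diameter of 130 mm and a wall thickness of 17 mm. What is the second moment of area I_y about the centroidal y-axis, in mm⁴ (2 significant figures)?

Split into non-overlapping primitives; take the origin at the lower-left of the bounding box.
Outer circle: ⌀130, A = 13 273 mm², x = 65 mm, Ī = 14 019 848 mm⁴.
Bore (subtracted): ⌀96, A = 7 238 mm², x = 65 mm, Ī = 4 169 220 mm⁴.
By symmetry the centroid is at mid-width, x̄ = 65 mm.
All pieces are centred on the centroidal y-axis, so I = ΣĪ (holes subtracted) = 9 850 628 mm⁴.

I_y ≈ 9.9 × 10⁶ mm⁴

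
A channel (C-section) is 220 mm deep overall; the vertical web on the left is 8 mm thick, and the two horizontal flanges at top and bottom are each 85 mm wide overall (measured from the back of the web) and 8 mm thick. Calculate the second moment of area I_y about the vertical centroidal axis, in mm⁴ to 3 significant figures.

Break the section into simple shapes (no overlaps), measuring from the bottom-left corner of the bounding box.
Web: 8 × 220, A = 1 760 mm², x = 4 mm, Ī = 9386.7 mm⁴.
Top flange (beyond web): 77 × 8, A = 616 mm², x = 46.5 mm, Ī = 304 355 mm⁴.
Bottom flange (beyond web): 77 × 8, A = 616 mm², x = 46.5 mm, Ī = 304 355 mm⁴.
Centroid: x̄ = ΣA·x / ΣA = 21.5 mm.
Transfer each piece to the vertical centroidal axis using Ī + A·d² with d = x − 21.5:
  web: d = -17.5 mm → contributes +548 387 mm⁴
  top flange (beyond web): d = 25 mm → contributes +689 355 mm⁴
  bottom flange (beyond web): d = 25 mm → contributes +689 355 mm⁴
Total I = 1 927 097 mm⁴.

I_y ≈ 1.93 × 10⁶ mm⁴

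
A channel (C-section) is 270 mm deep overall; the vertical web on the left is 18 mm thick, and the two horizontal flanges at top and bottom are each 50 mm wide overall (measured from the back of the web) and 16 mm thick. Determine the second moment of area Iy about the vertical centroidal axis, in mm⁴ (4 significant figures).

Iy ≈ 7.472 × 10⁵ mm⁴

Break the section into simple shapes (no overlaps), measuring from the bottom-left corner of the bounding box.
Web: 18 × 270, A = 4 860 mm², x = 9 mm, Ī = 131 220 mm⁴.
Top flange (beyond web): 32 × 16, A = 512 mm², x = 34 mm, Ī = 43690.7 mm⁴.
Bottom flange (beyond web): 32 × 16, A = 512 mm², x = 34 mm, Ī = 43690.7 mm⁴.
Centroid: x̄ = ΣA·x / ΣA = 13.3508 mm.
Transfer each piece to the vertical centroidal axis using Ī + A·d² with d = x − 13.3508:
  web: d = -4.35078 mm → contributes +223 216 mm⁴
  top flange (beyond web): d = 20.6492 mm → contributes +262 002 mm⁴
  bottom flange (beyond web): d = 20.6492 mm → contributes +262 002 mm⁴
Total I = 747 221 mm⁴.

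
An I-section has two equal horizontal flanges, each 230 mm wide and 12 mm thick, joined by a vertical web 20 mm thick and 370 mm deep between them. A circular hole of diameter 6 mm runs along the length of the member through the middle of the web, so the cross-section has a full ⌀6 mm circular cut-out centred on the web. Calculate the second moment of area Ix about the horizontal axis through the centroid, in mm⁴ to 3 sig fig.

Ix ≈ 2.86 × 10⁸ mm⁴

Decompose the section into non-overlapping parts with the origin at the bottom-left of its bounding rectangle.
Bottom flange: 230 × 12, A = 2 760 mm², y = 6 mm, Ī = 33 120 mm⁴.
Web: 20 × 370, A = 7 400 mm², y = 197 mm, Ī = 84 421 667 mm⁴.
Top flange: 230 × 12, A = 2 760 mm², y = 388 mm, Ī = 33 120 mm⁴.
Hole (subtracted): ⌀6, A = 28.274 mm², y = 197 mm, Ī = 63.617 mm⁴.
By symmetry the centroid is at mid-height, ȳ = 197 mm.
Transfer each piece to the horizontal axis through the centroid using Ī + A·d² with d = y − 197:
  bottom flange: d = -191 mm → contributes +100 720 680 mm⁴
  web: d = 0 mm → contributes +84 421 667 mm⁴
  top flange: d = 191 mm → contributes +100 720 680 mm⁴
  hole: d = 0 mm → contributes −63.617 mm⁴
Total I = 285 862 963 mm⁴.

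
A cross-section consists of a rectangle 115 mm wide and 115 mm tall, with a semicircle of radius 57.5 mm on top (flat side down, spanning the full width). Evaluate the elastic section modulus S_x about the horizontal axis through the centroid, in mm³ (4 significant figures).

S_x ≈ 4.438 × 10⁵ mm³

Split into non-overlapping primitives; take the origin at the lower-left of the bounding box.
Rectangular body: 115 × 115, A = 13 225 mm², y = 57.5 mm, Ī = 14 575 052 mm⁴.
Semicircular cap: semicircle r = 57.5, A = 5193.45 mm², y = 139.404 mm, Ī = 1 199 785 mm⁴.
Centroid: ȳ = ΣA·y / ΣA = 80.5944 mm.
Transfer each piece to the horizontal axis through the centroid using Ī + A·d² with d = y − 80.5944:
  rectangular body: d = -23.0944 mm → contributes +21 628 615 mm⁴
  semicircular cap: d = 58.8094 mm → contributes +19 161 535 mm⁴
Total I = 40 790 150 mm⁴.
Extreme fibre distance c = 91.9056 mm; S = I/c = 443 827 mm³.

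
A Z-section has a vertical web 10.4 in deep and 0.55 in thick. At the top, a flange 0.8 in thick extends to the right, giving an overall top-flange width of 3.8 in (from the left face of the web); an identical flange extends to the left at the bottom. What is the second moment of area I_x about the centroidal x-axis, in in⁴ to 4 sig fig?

I_x ≈ 171.6 in⁴

Decompose the section into non-overlapping parts with the origin at the bottom-left of its bounding rectangle.
Web: 0.55 × 10.4, A = 5.72 in², y = 5.2 in, Ī = 51.5563 in⁴.
Top flange (beyond web): 3.25 × 0.8, A = 2.6 in², y = 10 in, Ī = 0.138667 in⁴.
Bottom flange (beyond web): 3.25 × 0.8, A = 2.6 in², y = 0.4 in, Ī = 0.138667 in⁴.
Centroid: ȳ = ΣA·y / ΣA = 5.2 in.
Transfer each piece to the centroidal x-axis using Ī + A·d² with d = y − 5.2:
  web: d = 0 in → contributes +51.5563 in⁴
  top flange (beyond web): d = 4.8 in → contributes +60.0427 in⁴
  bottom flange (beyond web): d = -4.8 in → contributes +60.0427 in⁴
Total I = 171.642 in⁴.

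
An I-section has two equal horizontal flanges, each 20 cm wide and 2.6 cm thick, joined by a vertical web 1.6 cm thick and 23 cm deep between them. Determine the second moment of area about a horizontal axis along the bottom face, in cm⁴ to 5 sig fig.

Split into non-overlapping primitives; take the origin at the lower-left of the bounding box.
Bottom flange: 20 × 2.6, A = 52 cm², y = 1.3 cm, Ī = 29.29333 cm⁴.
Web: 1.6 × 23, A = 36.8 cm², y = 14.1 cm, Ī = 1622.267 cm⁴.
Top flange: 20 × 2.6, A = 52 cm², y = 26.9 cm, Ī = 29.29333 cm⁴.
Transfer each piece to a horizontal axis along the bottom face using Ī + A·d² with d = y − 0:
  bottom flange: d = 1.3 cm → contributes +117.1733 cm⁴
  web: d = 14.1 cm → contributes +8938.475 cm⁴
  top flange: d = 26.9 cm → contributes +37657.01 cm⁴
Total I = 46712.66 cm⁴.

I_base ≈ 4.6713 × 10⁴ cm⁴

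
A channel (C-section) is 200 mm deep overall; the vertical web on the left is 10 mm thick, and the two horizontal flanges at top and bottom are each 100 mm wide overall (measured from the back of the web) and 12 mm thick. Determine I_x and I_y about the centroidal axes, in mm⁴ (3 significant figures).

Decompose the section into non-overlapping parts with the origin at the bottom-left of its bounding rectangle.
Web: 10 × 200, A = 2 000 mm², y = 100 mm, Ī = 6 666 667 mm⁴.
Top flange (beyond web): 90 × 12, A = 1 080 mm², y = 194 mm, Ī = 12 960 mm⁴.
Bottom flange (beyond web): 90 × 12, A = 1 080 mm², y = 6 mm, Ī = 12 960 mm⁴.
By symmetry the centroid is at mid-height, ȳ = 100 mm.
Transfer each piece to the centroidal x-axis using Ī + A·d² with d = y − 100:
  web: d = 0 mm → contributes +6 666 667 mm⁴
  top flange (beyond web): d = 94 mm → contributes +9 555 840 mm⁴
  bottom flange (beyond web): d = -94 mm → contributes +9 555 840 mm⁴
Total I = 25 778 347 mm⁴.
For the y-axis: x̄ = 30.962 mm.
Repeating about the centroidal y-axis gives I_y = 4 070 821 mm⁴.

I_x ≈ 2.58 × 10⁷ mm⁴, I_y ≈ 4.07 × 10⁶ mm⁴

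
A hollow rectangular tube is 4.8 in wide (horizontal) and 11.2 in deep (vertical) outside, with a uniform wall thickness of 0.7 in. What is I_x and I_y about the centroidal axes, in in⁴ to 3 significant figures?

I_x ≈ 295 in⁴, I_y ≈ 71.1 in⁴

Split into non-overlapping primitives; take the origin at the lower-left of the bounding box.
Outer rectangle: 4.8 × 11.2, A = 53.76 in², y = 5.6 in, Ī = 561.97 in⁴.
Inner void (subtracted): 3.4 × 9.8, A = 33.32 in², y = 5.6 in, Ī = 266.67 in⁴.
By symmetry the centroid is at mid-height, ȳ = 5.6 in.
All pieces are centred on the centroidal x-axis, so I = ΣĪ (holes subtracted) = 295.3 in⁴.
Repeating about the centroidal y-axis gives I_y = 71.121 in⁴.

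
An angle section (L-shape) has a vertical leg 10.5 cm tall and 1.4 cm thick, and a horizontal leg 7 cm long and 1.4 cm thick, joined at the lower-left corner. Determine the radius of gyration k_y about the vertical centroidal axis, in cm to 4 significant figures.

k_y ≈ 1.948 cm

Decompose the section into non-overlapping parts with the origin at the bottom-left of its bounding rectangle.
Vertical leg: 1.4 × 10.5, A = 14.7 cm², x = 0.7 cm, Ī = 2.401 cm⁴.
Horizontal leg (remainder): 5.6 × 1.4, A = 7.84 cm², x = 4.2 cm, Ī = 20.4885 cm⁴.
Centroid: x̄ = ΣA·x / ΣA = 1.91739 cm.
Transfer each piece to the vertical centroidal axis using Ī + A·d² with d = x − 1.91739:
  vertical leg: d = -1.21739 cm → contributes +24.187 cm⁴
  horizontal leg (remainder): d = 2.28261 cm → contributes +61.3373 cm⁴
Total I = 85.5243 cm⁴.
Radius of gyration: k = √(I/A) = √(85.5243 / 22.54) = 1.94791 cm.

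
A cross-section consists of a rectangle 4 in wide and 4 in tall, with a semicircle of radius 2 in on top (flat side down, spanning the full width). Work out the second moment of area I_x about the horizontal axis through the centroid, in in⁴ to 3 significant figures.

I_x ≈ 59.7 in⁴

Decompose the section into non-overlapping parts with the origin at the bottom-left of its bounding rectangle.
Rectangular body: 4 × 4, A = 16 in², y = 2 in, Ī = 21.333 in⁴.
Semicircular cap: semicircle r = 2, A = 6.2832 in², y = 4.8488 in, Ī = 1.7561 in⁴.
Centroid: ȳ = ΣA·y / ΣA = 2.8033 in.
Transfer each piece to the horizontal axis through the centroid using Ī + A·d² with d = y − 2.8033:
  rectangular body: d = -0.80328 in → contributes +31.658 in⁴
  semicircular cap: d = 2.0455 in → contributes +28.047 in⁴
Total I = 59.704 in⁴.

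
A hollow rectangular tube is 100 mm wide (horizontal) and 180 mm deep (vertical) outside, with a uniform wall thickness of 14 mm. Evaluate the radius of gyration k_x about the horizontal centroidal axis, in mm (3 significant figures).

k_x ≈ 62.5 mm

Break the section into simple shapes (no overlaps), measuring from the bottom-left corner of the bounding box.
Outer rectangle: 100 × 180, A = 18 000 mm², y = 90 mm, Ī = 48 600 000 mm⁴.
Inner void (subtracted): 72 × 152, A = 10 944 mm², y = 90 mm, Ī = 21 070 848 mm⁴.
By symmetry the centroid is at mid-height, ȳ = 90 mm.
All pieces are centred on the horizontal centroidal axis, so I = ΣĪ (holes subtracted) = 27 529 152 mm⁴.
Radius of gyration: k = √(I/A) = √(27 529 152 / 7 056) = 62.462 mm.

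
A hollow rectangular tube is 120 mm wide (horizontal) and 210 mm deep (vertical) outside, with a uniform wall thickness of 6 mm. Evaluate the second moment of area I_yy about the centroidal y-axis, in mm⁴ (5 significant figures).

Treat the section as a set of non-overlapping primitives; coordinates are from the bounding-box lower-left.
Outer rectangle: 120 × 210, A = 25 200 mm², x = 60 mm, Ī = 30 240 000 mm⁴.
Inner void (subtracted): 108 × 198, A = 21 384 mm², x = 60 mm, Ī = 20 785 248 mm⁴.
By symmetry the centroid is at mid-width, x̄ = 60 mm.
All pieces are centred on the centroidal y-axis, so I = ΣĪ (holes subtracted) = 9 454 752 mm⁴.

I_yy ≈ 9.4548 × 10⁶ mm⁴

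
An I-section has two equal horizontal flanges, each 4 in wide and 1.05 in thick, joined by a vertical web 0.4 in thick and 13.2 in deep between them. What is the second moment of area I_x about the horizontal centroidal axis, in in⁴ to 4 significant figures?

Split into non-overlapping primitives; take the origin at the lower-left of the bounding box.
Bottom flange: 4 × 1.05, A = 4.2 in², y = 0.525 in, Ī = 0.385875 in⁴.
Web: 0.4 × 13.2, A = 5.28 in², y = 7.65 in, Ī = 76.6656 in⁴.
Top flange: 4 × 1.05, A = 4.2 in², y = 14.775 in, Ī = 0.385875 in⁴.
By symmetry the centroid is at mid-height, ȳ = 7.65 in.
Transfer each piece to the horizontal centroidal axis using Ī + A·d² with d = y − 7.65:
  bottom flange: d = -7.125 in → contributes +213.602 in⁴
  web: d = 0 in → contributes +76.6656 in⁴
  top flange: d = 7.125 in → contributes +213.602 in⁴
Total I = 503.869 in⁴.

I_x ≈ 503.9 in⁴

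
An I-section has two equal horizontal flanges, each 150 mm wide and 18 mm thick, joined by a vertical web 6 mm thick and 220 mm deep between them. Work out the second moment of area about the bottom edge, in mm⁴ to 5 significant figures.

Decompose the section into non-overlapping parts with the origin at the bottom-left of its bounding rectangle.
Bottom flange: 150 × 18, A = 2 700 mm², y = 9 mm, Ī = 72 900 mm⁴.
Web: 6 × 220, A = 1 320 mm², y = 128 mm, Ī = 5 324 000 mm⁴.
Top flange: 150 × 18, A = 2 700 mm², y = 247 mm, Ī = 72 900 mm⁴.
Transfer each piece to the base of the section using Ī + A·d² with d = y − 0:
  bottom flange: d = 9 mm → contributes +291 600 mm⁴
  web: d = 128 mm → contributes +26 950 880 mm⁴
  top flange: d = 247 mm → contributes +164 797 200 mm⁴
Total I = 192 039 680 mm⁴.

I_base ≈ 1.9204 × 10⁸ mm⁴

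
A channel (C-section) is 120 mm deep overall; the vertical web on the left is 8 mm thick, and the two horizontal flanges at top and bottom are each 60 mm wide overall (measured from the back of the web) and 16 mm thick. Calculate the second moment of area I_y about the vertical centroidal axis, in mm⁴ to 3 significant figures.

I_y ≈ 9.28 × 10⁵ mm⁴

Treat the section as a set of non-overlapping primitives; coordinates are from the bounding-box lower-left.
Web: 8 × 120, A = 960 mm², x = 4 mm, Ī = 5 120 mm⁴.
Top flange (beyond web): 52 × 16, A = 832 mm², x = 34 mm, Ī = 187 477 mm⁴.
Bottom flange (beyond web): 52 × 16, A = 832 mm², x = 34 mm, Ī = 187 477 mm⁴.
Centroid: x̄ = ΣA·x / ΣA = 23.024 mm.
Transfer each piece to the vertical centroidal axis using Ī + A·d² with d = x − 23.024:
  web: d = -19.024 mm → contributes +352 570 mm⁴
  top flange (beyond web): d = 10.976 mm → contributes +287 703 mm⁴
  bottom flange (beyond web): d = 10.976 mm → contributes +287 703 mm⁴
Total I = 927 977 mm⁴.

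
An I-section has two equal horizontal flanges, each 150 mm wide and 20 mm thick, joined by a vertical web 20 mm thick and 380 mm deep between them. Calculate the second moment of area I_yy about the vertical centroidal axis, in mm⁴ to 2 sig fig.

I_yy ≈ 1.2 × 10⁷ mm⁴

Break the section into simple shapes (no overlaps), measuring from the bottom-left corner of the bounding box.
Bottom flange: 150 × 20, A = 3 000 mm², x = 75 mm, Ī = 5 625 000 mm⁴.
Web: 20 × 380, A = 7 600 mm², x = 75 mm, Ī = 253 333 mm⁴.
Top flange: 150 × 20, A = 3 000 mm², x = 75 mm, Ī = 5 625 000 mm⁴.
By symmetry the centroid is at mid-width, x̄ = 75 mm.
All pieces are centred on the vertical centroidal axis, so I = ΣĪ = 11 503 333 mm⁴.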